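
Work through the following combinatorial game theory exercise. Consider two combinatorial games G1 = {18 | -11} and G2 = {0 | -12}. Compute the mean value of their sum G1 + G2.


G1 = {18 | -11}, G2 = {0 | -12}
Each is a switch {a | b} with numbers a > b; its mean value is (a + b)/2, and mean value is additive over game sums: m(G1 + G2) = m(G1) + m(G2).
Mean of G1 = (18 + (-11))/2 = 7/2 = 7/2
Mean of G2 = (0 + (-12))/2 = -12/2 = -6
Mean of G1 + G2 = 7/2 + -6 = -5/2

-5/2


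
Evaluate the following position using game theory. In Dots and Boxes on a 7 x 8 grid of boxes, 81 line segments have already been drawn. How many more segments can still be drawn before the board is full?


Grid: 7 x 8 boxes, i.e. 8 rows and 9 columns of dots.
Horizontal edges: (rows + 1) * cols = 8 * 8 = 64
Vertical edges: rows * (cols + 1) = 7 * 9 = 63
Total edges: 64 + 63 = 127
Edges drawn: 81
Remaining: 127 - 81 = 46

46


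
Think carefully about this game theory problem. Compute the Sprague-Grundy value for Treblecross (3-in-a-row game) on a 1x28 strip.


Treblecross: place X on empty cells; 3-in-a-row wins.
Playing within two cells of an existing X lets the opponent win at once, so sensible play treats the cells i-2..i+2 around each X as dead. The player left with no safe cell loses, so this is a normal-play take-away game on strips of safe cells.
Placing X at cell i (0-indexed) of a strip of k safe cells leaves independent strips of sizes max(0, i-2) and max(0, k-i-3). Hence G(k) = mex{ G(max(0,i-2)) XOR G(max(0,k-i-3)) : 0 <= i < k }, with G(0) = 0.
G(1): splits (0,0):0^0=0 -> mex({0}) = 1
G(2): splits (0,0):0^0=0 -> mex({0}) = 1
G(3): splits (0,0):0^0=0 -> mex({0}) = 1
G(4): splits (0,1):0^1=1 (0,0):0^0=0 -> mex({0, 1}) = 2
G(5): splits (0,2):0^1=1 (0,1):0^1=1 (0,0):0^0=0 -> mex({0, 1}) = 2
G(6) = mex({1}) = 0
G(7) = mex({0, 1, 2}) = 3
G(8) = mex({0, 1, 2}) = 3
G(9) = mex({0, 2}) = 1
G(10) = mex({0, 2, 3}) = 1
G(11) = mex({0, 3}) = 1
G(12) = mex({1, 3}) = 0
G(13) = mex({0, 1, 2, 3}) = 4
G(14) = mex({0, 1, 2}) = 3
G(15) = mex({0, 1, 2}) = 3
G(16) = mex({0, 1, 2, 4}) = 3
G(17) = mex({0, 1, 3, 4}) = 2
G(18) = mex({0, 1, 3, 4}) = 2
G(19) = mex({0, 1, 3, 5}) = 2
G(20) = mex({0, 1, 2, 3, 5}) = 4
G(21) = mex({0, 1, 2, 3, 5}) = 4
G(22) = mex({1, 2, 6}) = 0
G(23) = mex({0, 1, 2, 3, 4, 6}) = 5
G(24) = mex({0, 1, 2, 3, 4}) = 5
G(25) = mex({0, 1, 3, 4, 7}) = 2
G(26) = mex({0, 1, 3, 4, 5, 7}) = 2
G(27) = mex({0, 1, 3, 5}) = 2
G(28) = mex({0, 1, 2, 5}) = 3
Therefore G(28) = 3.

3


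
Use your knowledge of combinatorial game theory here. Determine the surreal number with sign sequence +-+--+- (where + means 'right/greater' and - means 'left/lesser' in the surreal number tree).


Sign expansion: +-+--+-
Rule: track bounds (lo, hi), initially (-inf, +inf). On '+', the current value becomes lo and we move to the simplest number in (value, hi): value + 1 if hi = +inf, otherwise the midpoint (value + hi)/2. On '-', the current value becomes hi and we move to value - 1 if lo = -inf, otherwise the midpoint (lo + value)/2.
Start at 0.
Step 1: sign = +, move right. Bounds: (0, +inf). Value = 1
Step 2: sign = -, move left. Bounds: (0, 1). Value = 1/2
Step 3: sign = +, move right. Bounds: (1/2, 1). Value = 3/4
Step 4: sign = -, move left. Bounds: (1/2, 3/4). Value = 5/8
Step 5: sign = -, move left. Bounds: (1/2, 5/8). Value = 9/16
Step 6: sign = +, move right. Bounds: (9/16, 5/8). Value = 19/32
Step 7: sign = -, move left. Bounds: (9/16, 19/32). Value = 37/64
The surreal number with sign expansion +-+--+- is 37/64.

37/64


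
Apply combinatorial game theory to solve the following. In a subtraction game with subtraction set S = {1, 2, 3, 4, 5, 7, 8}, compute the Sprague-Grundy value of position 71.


The subtraction set is S = {1, 2, 3, 4, 5, 7, 8}.
G(k) = mex{ G(k - s) : s in S, s <= k }. We compute iteratively: G(0) = 0.
G(1) = mex({0}) = 1
G(2) = mex({0, 1}) = 2
G(3) = mex({0, 1, 2}) = 3
G(4) = mex({0, 1, 2, 3}) = 4
G(5) = mex({0, 1, 2, 3, 4}) = 5
G(6) = mex({1, 2, 3, 4, 5}) = 0
G(7) = mex({0, 2, 3, 4, 5}) = 1
G(8) = mex({0, 1, 3, 4, 5}) = 2
G(9) = mex({0, 1, 2, 4, 5}) = 3
G(10) = mex({0, 1, 2, 3, 5}) = 4
G(11) = mex({0, 1, 2, 3, 4}) = 5
G(12) = mex({1, 2, 3, 4, 5}) = 0
G(13) = mex({0, 2, 3, 4, 5}) = 1
Observe that G(6)..G(13) = 0, 1, 2, 3, 4, 5, 0, 1 repeats G(0)..G(7) = 0, 1, 2, 3, 4, 5, 0, 1.
For k >= max(S) = 8, G(k) is determined by the previous 8 values G(k-8)..G(k-1); a window of 8 consecutive values has recurred shifted by 6, so by induction G(k + 6) = G(k) for all k >= 0: the sequence is periodic from the start with period 6.
One period: G(0..5) = 0, 1, 2, 3, 4, 5.
71 mod 6 = 5, so G(71) = G(5) = 5.

5


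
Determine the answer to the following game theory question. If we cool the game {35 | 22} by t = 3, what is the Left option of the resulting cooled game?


Original game: {35 | 22} (a switch {a | b} with a > b).
Cooling by t (for t below the temperature (a - b)/2 = 13/2) taxes each move by t: {a | b} cooled by t is {a - t | b + t}.
Cooling amount: t = 3
Cooled Left option: 35 - 3 = 32
Cooled Right option: 22 + 3 = 25
Cooled game: {32 | 25}
Left option = 32

32


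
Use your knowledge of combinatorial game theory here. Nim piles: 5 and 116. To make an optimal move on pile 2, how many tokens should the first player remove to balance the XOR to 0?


Piles: 5 and 116
Current XOR: 5 XOR 116 = 113 (non-zero, so this is an N-position).
To make the XOR zero, we need to find a move that balances the piles.
For pile 2 (size 116): target = 116 XOR 113 = 5
We reduce pile 2 from 116 to 5.
Tokens removed: 116 - 5 = 111
Verification: 5 XOR 5 = 0

111


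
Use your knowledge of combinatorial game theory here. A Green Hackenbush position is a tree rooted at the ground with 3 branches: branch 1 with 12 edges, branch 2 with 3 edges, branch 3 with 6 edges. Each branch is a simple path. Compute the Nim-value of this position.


The tree has 3 branches from the ground vertex.
In Green Hackenbush, the Nim-value of a simple path of length k is k.
Branch 1: length 12, Nim-value = 12
Branch 2: length 3, Nim-value = 3
Branch 3: length 6, Nim-value = 6
Total Nim-value = XOR of all branch values:
0 XOR 12 = 12
12 XOR 3 = 15
15 XOR 6 = 9
Nim-value of the tree = 9

9


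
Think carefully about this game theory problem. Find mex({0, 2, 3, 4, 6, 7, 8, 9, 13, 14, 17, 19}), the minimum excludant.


Set = {0, 2, 3, 4, 6, 7, 8, 9, 13, 14, 17, 19}
0 is in the set.
1 is NOT in the set. This is the mex.
mex = 1

1


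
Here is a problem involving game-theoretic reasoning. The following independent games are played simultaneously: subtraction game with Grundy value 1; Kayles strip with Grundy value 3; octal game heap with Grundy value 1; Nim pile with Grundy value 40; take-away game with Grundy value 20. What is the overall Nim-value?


By the Sprague-Grundy theorem, the Grundy value of a sum of games is the XOR of individual Grundy values.
subtraction game: Grundy value = 1. Running XOR: 0 XOR 1 = 1
Kayles strip: Grundy value = 3. Running XOR: 1 XOR 3 = 2
octal game heap: Grundy value = 1. Running XOR: 2 XOR 1 = 3
Nim pile: Grundy value = 40. Running XOR: 3 XOR 40 = 43
take-away game: Grundy value = 20. Running XOR: 43 XOR 20 = 63
The combined Grundy value is 63.

63


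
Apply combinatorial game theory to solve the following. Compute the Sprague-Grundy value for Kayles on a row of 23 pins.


Kayles: a move removes 1 or 2 adjacent pins from a contiguous row.
Removing pins from a row of k leaves two independent rows (a, b) with a + b = k - 1 (one pin) or a + b = k - 2 (two pins); an end removal gives a = 0.
By Sprague-Grundy, G(k) = mex{ G(a) XOR G(b) } over all these splits. G(0) = 0.
G(1): splits (0,0):0^0=0 -> mex({0}) = 1
G(2): splits (0,1):0^1=1 (0,0):0^0=0 -> mex({0, 1}) = 2
G(3): splits (0,2):0^2=2 (1,1):1^1=0 (0,1):0^1=1 -> mex({0, 1, 2}) = 3
G(4): splits (0,3):0^3=3 (1,2):1^2=3 (0,2):0^2=2 (1,1):1^1=0 -> mex({0, 2, 3}) = 1
G(5): splits (0,4):0^1=1 (1,3):1^3=2 (2,2):2^2=0 (0,3):0^3=3 (1,2):1^2=3 -> mex({0, 1, 2, 3}) = 4
G(6) = mex({0, 1, 2, 4}) = 3
G(7) = mex({0, 1, 3, 4, 5}) = 2
G(8) = mex({0, 2, 3, 5, 6}) = 1
G(9) = mex({0, 1, 2, 3, 6, 7}) = 4
G(10) = mex({0, 1, 3, 4, 5, 7}) = 2
G(11) = mex({0, 1, 2, 3, 4, 5}) = 6
G(12) = mex({0, 1, 2, 3, 5, 6, 7}) = 4
G(13) = mex({0, 2, 3, 4, 6, 7}) = 1
G(14) = mex({0, 1, 4, 5, 6, 7}) = 2
G(15) = mex({0, 1, 2, 3, 4, 5, 6}) = 7
G(16) = mex({0, 2, 3, 5, 6, 7}) = 1
G(17) = mex({0, 1, 2, 3, 5, 6, 7}) = 4
G(18) = mex({0, 1, 2, 4, 5, 6}) = 3
G(19) = mex({0, 1, 3, 4, 5, 7}) = 2
G(20) = mex({0, 2, 3, 4, 5, 6, 7}) = 1
G(21) = mex({0, 1, 2, 3, 5, 6, 7}) = 4
G(22) = mex({0, 1, 2, 3, 4, 5, 7}) = 6
G(23) = mex({0, 1, 2, 3, 4, 5, 6}) = 7
Therefore G(23) = 7.

7


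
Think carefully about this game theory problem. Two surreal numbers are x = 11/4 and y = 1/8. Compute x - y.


x = 11/4, y = 1/8
Converting to common denominator: 8
x = 22/8, y = 1/8
x - y = 11/4 - 1/8 = 21/8

21/8


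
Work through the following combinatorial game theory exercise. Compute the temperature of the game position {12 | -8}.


The game is {12 | -8}, a switch {a | b} with numbers a > b.
Cooling {a | b} by t gives {a - t | b + t}, which stops being hot when a - t = b + t, i.e. at t = (a - b)/2. So the temperature of a switch is (a - b)/2.
Temperature = (Left option - Right option) / 2
= (12 - (-8)) / 2
= 20 / 2
= 10

10


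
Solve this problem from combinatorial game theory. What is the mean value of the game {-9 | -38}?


Game = {-9 | -38}, a switch {a | b} with numbers a > b.
Its thermograph has left wall a - t and right wall b + t, which meet at t = (a - b)/2, where both equal (a + b)/2. So the mast (mean value) is at (a + b)/2.
Mean = (-9 + (-38))/2 = -47/2 = -47/2

-47/2


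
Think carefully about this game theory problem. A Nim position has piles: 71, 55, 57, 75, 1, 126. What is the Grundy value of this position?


We need the XOR (exclusive or) of all pile sizes.
After XOR-ing pile 1 (size 71): 0 XOR 71 = 71
After XOR-ing pile 2 (size 55): 71 XOR 55 = 112
After XOR-ing pile 3 (size 57): 112 XOR 57 = 73
After XOR-ing pile 4 (size 75): 73 XOR 75 = 2
After XOR-ing pile 5 (size 1): 2 XOR 1 = 3
After XOR-ing pile 6 (size 126): 3 XOR 126 = 125
The Nim-value of this position is 125.

125


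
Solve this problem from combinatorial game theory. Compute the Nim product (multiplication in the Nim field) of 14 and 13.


Nim multiplication is bilinear over XOR: (u XOR v) * w = (u*w) XOR (v*w).
So we split each operand into its bit components and XOR the pairwise Nim products.
14 = 2 + 4 + 8 (as XOR of powers of 2).
13 = 1 + 4 + 8 (as XOR of powers of 2).
Using the standard Nim-product table on single bits:
  2*2 = 3,   2*4 = 8,   2*8 = 12,
  4*4 = 6,   4*8 = 11,  8*8 = 13,
and  1*x = x (identity), k*l = l*k (commutative).
Pairwise Nim products:
  2 * 1 = 2
  2 * 4 = 8
  2 * 8 = 12
  4 * 1 = 4
  4 * 4 = 6
  4 * 8 = 11
  8 * 1 = 8
  8 * 4 = 11
  8 * 8 = 13
XOR them: 2 XOR 8 XOR 12 XOR 4 XOR 6 XOR 11 XOR 8 XOR 11 XOR 13 = 1.
Result: 14 * 13 = 1 (in Nim).

1


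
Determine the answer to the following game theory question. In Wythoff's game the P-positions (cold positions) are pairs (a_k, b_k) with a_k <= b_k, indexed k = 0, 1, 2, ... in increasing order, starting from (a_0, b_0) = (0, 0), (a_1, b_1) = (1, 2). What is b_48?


By Wythoff's theorem, a_k = floor(k * phi) and b_k = floor(k * phi^2) = a_k + k, where phi = (1 + sqrt(5))/2 is the golden ratio.
phi = (1 + sqrt(5))/2 = 1.618034
phi^2 = phi + 1 = 2.618034
k = 48
k * phi^2 = 48 * 2.618034 = 125.665631
b_48 = floor(k * phi^2) = 125 (check: a_48 + k = 77 + 48 = 125)

125


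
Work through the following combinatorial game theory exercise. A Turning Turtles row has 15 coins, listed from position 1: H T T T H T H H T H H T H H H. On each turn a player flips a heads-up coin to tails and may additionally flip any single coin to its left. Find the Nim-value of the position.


Coins: H T T T H T H H T H H T H H H
Key fact: a single head at position k behaves exactly like a Nim heap of size k (turning it to T and optionally flipping a coin at j < k corresponds to moving the heap from k to j, or to 0), and heads combine as a disjunctive sum (two heads at the same place would cancel, matching j XOR j = 0). So the Nim-value is the XOR of the 1-indexed positions of the heads.
Face-up positions (1-indexed): [1, 5, 7, 8, 10, 11, 13, 14, 15]
XOR 0 with 1: 0 XOR 1 = 1
XOR 1 with 5: 1 XOR 5 = 4
XOR 4 with 7: 4 XOR 7 = 3
XOR 3 with 8: 3 XOR 8 = 11
XOR 11 with 10: 11 XOR 10 = 1
XOR 1 with 11: 1 XOR 11 = 10
XOR 10 with 13: 10 XOR 13 = 7
XOR 7 with 14: 7 XOR 14 = 9
XOR 9 with 15: 9 XOR 15 = 6
Nim-value = 6

6


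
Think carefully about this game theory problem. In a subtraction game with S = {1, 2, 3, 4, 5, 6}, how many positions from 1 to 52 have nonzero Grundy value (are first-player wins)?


Subtraction set S = {1, 2, 3, 4, 5, 6}, so G(n) = n mod 7.
G(n) = 0 when n is a multiple of 7.
Multiples of 7 in [1, 52]: 7
N-positions (nonzero Grundy) = 52 - 7 = 45

45


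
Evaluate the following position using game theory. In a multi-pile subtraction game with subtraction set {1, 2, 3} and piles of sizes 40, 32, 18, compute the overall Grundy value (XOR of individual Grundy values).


Subtraction set: {1, 2, 3}
For this subtraction set, G(n) = n mod 4 (period = max + 1 = 4).
Pile 1 (size 40): G(40) = 40 mod 4 = 0
Pile 2 (size 32): G(32) = 32 mod 4 = 0
Pile 3 (size 18): G(18) = 18 mod 4 = 2
Total Grundy value = XOR of all: 0 XOR 0 XOR 2 = 2

2


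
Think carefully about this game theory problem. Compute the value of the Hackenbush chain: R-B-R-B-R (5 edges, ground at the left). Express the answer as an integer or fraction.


Edges (from ground): R-B-R-B-R
By Berlekamp's sign-expansion rule, a Blue-Red Hackenbush stalk has the value of the surreal number whose sign sequence is the edge sequence with B -> + and R -> -.
Sign sequence: -+-+-
Trace the sign expansion in the surreal number tree, starting from 0:
Edge 1: R (sign -) -> bounds (-inf, 0), value = -1
Edge 2: B (sign +) -> bounds (-1, 0), value = -1/2
Edge 3: R (sign -) -> bounds (-1, -1/2), value = -3/4
Edge 4: B (sign +) -> bounds (-3/4, -1/2), value = -5/8
Edge 5: R (sign -) -> bounds (-3/4, -5/8), value = -11/16
Game value = -11/16

-11/16


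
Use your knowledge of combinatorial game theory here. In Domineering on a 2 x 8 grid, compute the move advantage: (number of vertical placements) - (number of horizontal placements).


Board is 2 x 8 (rows x cols).
Left (vertical) placements: (rows-1) * cols = 1 * 8 = 8
Right (horizontal) placements: rows * (cols-1) = 2 * 7 = 14
Advantage = Left - Right = 8 - 14 = -6

-6


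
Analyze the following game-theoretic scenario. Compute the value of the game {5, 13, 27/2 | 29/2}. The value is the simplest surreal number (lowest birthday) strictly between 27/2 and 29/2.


Left options: {5, 13, 27/2}, max = 27/2
Right options: {29/2}, min = 29/2
All options are numbers and max(Left) < min(Right), so by the simplicity theorem the value is the simplest (earliest-born) number strictly between 27/2 and 29/2.
The only integer strictly between 27/2 and 29/2 is 14.
No non-integer in the interval can be simpler: if x is a non-integer in the interval, then floor(x) or ceil(x) also lies in the interval (the interval contains an integer), and both are proper prefixes of x's sign expansion, i.e. born earlier. So the game value is 14.
Game value = 14

14


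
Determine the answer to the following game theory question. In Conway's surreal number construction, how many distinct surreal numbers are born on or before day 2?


Day 0: {|} = 0 is born. Count = 1.
Day n: the number of surreal numbers born by day n is 2^(n+1) - 1.
By day 0: 2^1 - 1 = 1
By day 1: 2^2 - 1 = 3
By day 2: 2^3 - 1 = 7
By day 2: 7 surreal numbers.

7


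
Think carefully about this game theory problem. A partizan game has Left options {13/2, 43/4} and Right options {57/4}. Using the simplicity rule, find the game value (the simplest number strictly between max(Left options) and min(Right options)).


Left options: {13/2, 43/4}, max = 43/4
Right options: {57/4}, min = 57/4
All options are numbers and max(Left) < min(Right), so by the simplicity theorem the value is the simplest (earliest-born) number strictly between 43/4 and 57/4.
Integers 11 through 14 all lie strictly between 43/4 and 57/4.
Among integers, the simplest (lowest birthday = smallest |n|; 0 is born on day 0, +-n on day n) is 11.
No non-integer in the interval can be simpler: if x is a non-integer in the interval, then floor(x) or ceil(x) also lies in the interval (the interval contains an integer), and both are proper prefixes of x's sign expansion, i.e. born earlier. So the game value is 11.
Game value = 11

11


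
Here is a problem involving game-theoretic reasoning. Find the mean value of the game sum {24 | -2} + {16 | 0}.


G1 = {24 | -2}, G2 = {16 | 0}
Each is a switch {a | b} with numbers a > b; its mean value is (a + b)/2, and mean value is additive over game sums: m(G1 + G2) = m(G1) + m(G2).
Mean of G1 = (24 + (-2))/2 = 22/2 = 11
Mean of G2 = (16 + (0))/2 = 16/2 = 8
Mean of G1 + G2 = 11 + 8 = 19

19


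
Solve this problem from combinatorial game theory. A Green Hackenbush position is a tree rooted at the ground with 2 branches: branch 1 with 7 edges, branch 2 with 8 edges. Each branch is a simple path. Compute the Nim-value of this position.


The tree has 2 branches from the ground vertex.
In Green Hackenbush, the Nim-value of a simple path of length k is k.
Branch 1: length 7, Nim-value = 7
Branch 2: length 8, Nim-value = 8
Total Nim-value = XOR of all branch values:
0 XOR 7 = 7
7 XOR 8 = 15
Nim-value of the tree = 15

15


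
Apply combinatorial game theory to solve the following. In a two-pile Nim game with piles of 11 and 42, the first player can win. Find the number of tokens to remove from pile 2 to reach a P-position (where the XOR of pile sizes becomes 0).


Piles: 11 and 42
Current XOR: 11 XOR 42 = 33 (non-zero, so this is an N-position).
To make the XOR zero, we need to find a move that balances the piles.
For pile 2 (size 42): target = 42 XOR 33 = 11
We reduce pile 2 from 42 to 11.
Tokens removed: 42 - 11 = 31
Verification: 11 XOR 11 = 0

31


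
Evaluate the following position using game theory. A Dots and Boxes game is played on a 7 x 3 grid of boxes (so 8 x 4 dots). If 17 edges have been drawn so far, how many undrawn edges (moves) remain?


Grid: 7 x 3 boxes, i.e. 8 rows and 4 columns of dots.
Horizontal edges: (rows + 1) * cols = 8 * 3 = 24
Vertical edges: rows * (cols + 1) = 7 * 4 = 28
Total edges: 24 + 28 = 52
Edges drawn: 17
Remaining: 52 - 17 = 35

35


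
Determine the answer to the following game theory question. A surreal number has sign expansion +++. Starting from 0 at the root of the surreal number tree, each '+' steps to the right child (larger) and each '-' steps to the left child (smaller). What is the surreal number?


Sign expansion: +++
Rule: track bounds (lo, hi), initially (-inf, +inf). On '+', the current value becomes lo and we move to the simplest number in (value, hi): value + 1 if hi = +inf, otherwise the midpoint (value + hi)/2. On '-', the current value becomes hi and we move to value - 1 if lo = -inf, otherwise the midpoint (lo + value)/2.
Start at 0.
Step 1: sign = +, move right. Bounds: (0, +inf). Value = 1
Step 2: sign = +, move right. Bounds: (1, +inf). Value = 2
Step 3: sign = +, move right. Bounds: (2, +inf). Value = 3
The surreal number with sign expansion +++ is 3.

3


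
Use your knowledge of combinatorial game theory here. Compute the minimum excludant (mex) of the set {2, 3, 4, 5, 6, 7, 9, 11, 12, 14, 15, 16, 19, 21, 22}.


Set = {2, 3, 4, 5, 6, 7, 9, 11, 12, 14, 15, 16, 19, 21, 22}
0 is NOT in the set. This is the mex.
mex = 0

0


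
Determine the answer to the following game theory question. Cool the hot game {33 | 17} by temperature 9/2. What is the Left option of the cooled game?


Original game: {33 | 17} (a switch {a | b} with a > b).
Cooling by t (for t below the temperature (a - b)/2 = 8) taxes each move by t: {a | b} cooled by t is {a - t | b + t}.
Cooling amount: t = 9/2
Cooled Left option: 33 - 9/2 = 57/2
Cooled Right option: 17 + 9/2 = 43/2
Cooled game: {57/2 | 43/2}
Left option = 57/2

57/2


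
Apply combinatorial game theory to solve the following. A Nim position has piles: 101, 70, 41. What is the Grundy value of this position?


We need the XOR (exclusive or) of all pile sizes.
After XOR-ing pile 1 (size 101): 0 XOR 101 = 101
After XOR-ing pile 2 (size 70): 101 XOR 70 = 35
After XOR-ing pile 3 (size 41): 35 XOR 41 = 10
The Nim-value of this position is 10.

10


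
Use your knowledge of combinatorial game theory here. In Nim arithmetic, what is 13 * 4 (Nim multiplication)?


Nim multiplication is bilinear over XOR: (u XOR v) * w = (u*w) XOR (v*w).
So we split each operand into its bit components and XOR the pairwise Nim products.
13 = 1 + 4 + 8 (as XOR of powers of 2).
4 = 4 (as XOR of powers of 2).
Using the standard Nim-product table on single bits:
  2*2 = 3,   2*4 = 8,   2*8 = 12,
  4*4 = 6,   4*8 = 11,  8*8 = 13,
and  1*x = x (identity), k*l = l*k (commutative).
Pairwise Nim products:
  1 * 4 = 4
  4 * 4 = 6
  8 * 4 = 11
XOR them: 4 XOR 6 XOR 11 = 9.
Result: 13 * 4 = 9 (in Nim).

9


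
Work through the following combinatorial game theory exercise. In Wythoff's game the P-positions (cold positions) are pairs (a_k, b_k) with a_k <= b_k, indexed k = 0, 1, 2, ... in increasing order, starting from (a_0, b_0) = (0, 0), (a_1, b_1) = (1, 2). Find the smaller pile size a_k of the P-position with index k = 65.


By Wythoff's theorem, a_k = floor(k * phi) and b_k = floor(k * phi^2) = a_k + k, where phi = (1 + sqrt(5))/2 is the golden ratio.
phi = (1 + sqrt(5))/2 = 1.618034
k = 65
k * phi = 65 * 1.618034 = 105.172209
a_65 = floor(k * phi) = 105

105


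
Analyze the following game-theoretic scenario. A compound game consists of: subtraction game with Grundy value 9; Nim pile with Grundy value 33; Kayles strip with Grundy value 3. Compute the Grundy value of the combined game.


By the Sprague-Grundy theorem, the Grundy value of a sum of games is the XOR of individual Grundy values.
subtraction game: Grundy value = 9. Running XOR: 0 XOR 9 = 9
Nim pile: Grundy value = 33. Running XOR: 9 XOR 33 = 40
Kayles strip: Grundy value = 3. Running XOR: 40 XOR 3 = 43
The combined Grundy value is 43.

43


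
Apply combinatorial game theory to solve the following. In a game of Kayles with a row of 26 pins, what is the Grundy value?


Kayles: a move removes 1 or 2 adjacent pins from a contiguous row.
Removing pins from a row of k leaves two independent rows (a, b) with a + b = k - 1 (one pin) or a + b = k - 2 (two pins); an end removal gives a = 0.
By Sprague-Grundy, G(k) = mex{ G(a) XOR G(b) } over all these splits. G(0) = 0.
G(1): splits (0,0):0^0=0 -> mex({0}) = 1
G(2): splits (0,1):0^1=1 (0,0):0^0=0 -> mex({0, 1}) = 2
G(3): splits (0,2):0^2=2 (1,1):1^1=0 (0,1):0^1=1 -> mex({0, 1, 2}) = 3
G(4): splits (0,3):0^3=3 (1,2):1^2=3 (0,2):0^2=2 (1,1):1^1=0 -> mex({0, 2, 3}) = 1
G(5): splits (0,4):0^1=1 (1,3):1^3=2 (2,2):2^2=0 (0,3):0^3=3 (1,2):1^2=3 -> mex({0, 1, 2, 3}) = 4
G(6) = mex({0, 1, 2, 4}) = 3
G(7) = mex({0, 1, 3, 4, 5}) = 2
G(8) = mex({0, 2, 3, 5, 6}) = 1
G(9) = mex({0, 1, 2, 3, 6, 7}) = 4
G(10) = mex({0, 1, 3, 4, 5, 7}) = 2
G(11) = mex({0, 1, 2, 3, 4, 5}) = 6
G(12) = mex({0, 1, 2, 3, 5, 6, 7}) = 4
G(13) = mex({0, 2, 3, 4, 6, 7}) = 1
G(14) = mex({0, 1, 4, 5, 6, 7}) = 2
G(15) = mex({0, 1, 2, 3, 4, 5, 6}) = 7
G(16) = mex({0, 2, 3, 5, 6, 7}) = 1
G(17) = mex({0, 1, 2, 3, 5, 6, 7}) = 4
G(18) = mex({0, 1, 2, 4, 5, 6}) = 3
G(19) = mex({0, 1, 3, 4, 5, 7}) = 2
G(20) = mex({0, 2, 3, 4, 5, 6, 7}) = 1
G(21) = mex({0, 1, 2, 3, 5, 6, 7}) = 4
G(22) = mex({0, 1, 2, 3, 4, 5, 7}) = 6
G(23) = mex({0, 1, 2, 3, 4, 5, 6}) = 7
G(24) = mex({0, 1, 2, 3, 5, 6, 7}) = 4
G(25) = mex({0, 2, 3, 4, 6, 7}) = 1
G(26) = mex({0, 1, 3, 4, 5, 6, 7}) = 2
Therefore G(26) = 2.

2


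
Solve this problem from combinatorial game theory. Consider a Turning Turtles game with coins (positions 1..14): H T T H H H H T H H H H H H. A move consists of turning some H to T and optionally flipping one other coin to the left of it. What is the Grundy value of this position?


Coins: H T T H H H H T H H H H H H
Key fact: a single head at position k behaves exactly like a Nim heap of size k (turning it to T and optionally flipping a coin at j < k corresponds to moving the heap from k to j, or to 0), and heads combine as a disjunctive sum (two heads at the same place would cancel, matching j XOR j = 0). So the Nim-value is the XOR of the 1-indexed positions of the heads.
Face-up positions (1-indexed): [1, 4, 5, 6, 7, 9, 10, 11, 12, 13, 14]
XOR 0 with 1: 0 XOR 1 = 1
XOR 1 with 4: 1 XOR 4 = 5
XOR 5 with 5: 5 XOR 5 = 0
XOR 0 with 6: 0 XOR 6 = 6
XOR 6 with 7: 6 XOR 7 = 1
XOR 1 with 9: 1 XOR 9 = 8
XOR 8 with 10: 8 XOR 10 = 2
XOR 2 with 11: 2 XOR 11 = 9
XOR 9 with 12: 9 XOR 12 = 5
XOR 5 with 13: 5 XOR 13 = 8
XOR 8 with 14: 8 XOR 14 = 6
Nim-value = 6

6


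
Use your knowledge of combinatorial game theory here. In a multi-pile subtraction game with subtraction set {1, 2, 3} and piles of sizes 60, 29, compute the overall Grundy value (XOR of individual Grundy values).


Subtraction set: {1, 2, 3}
For this subtraction set, G(n) = n mod 4 (period = max + 1 = 4).
Pile 1 (size 60): G(60) = 60 mod 4 = 0
Pile 2 (size 29): G(29) = 29 mod 4 = 1
Total Grundy value = XOR of all: 0 XOR 1 = 1

1


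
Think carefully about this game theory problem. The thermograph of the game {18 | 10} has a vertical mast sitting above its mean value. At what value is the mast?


Game = {18 | 10}, a switch {a | b} with numbers a > b.
Its thermograph has left wall a - t and right wall b + t, which meet at t = (a - b)/2, where both equal (a + b)/2. So the mast (mean value) is at (a + b)/2.
Mean = (18 + (10))/2 = 28/2 = 14

14


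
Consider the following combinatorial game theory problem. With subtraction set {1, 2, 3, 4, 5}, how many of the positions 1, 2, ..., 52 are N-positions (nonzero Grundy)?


Subtraction set S = {1, 2, 3, 4, 5}, so G(n) = n mod 6.
G(n) = 0 when n is a multiple of 6.
Multiples of 6 in [1, 52]: 8
N-positions (nonzero Grundy) = 52 - 8 = 44

44


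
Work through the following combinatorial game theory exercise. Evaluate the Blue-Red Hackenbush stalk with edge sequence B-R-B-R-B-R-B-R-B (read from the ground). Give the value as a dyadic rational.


Edges (from ground): B-R-B-R-B-R-B-R-B
By Berlekamp's sign-expansion rule, a Blue-Red Hackenbush stalk has the value of the surreal number whose sign sequence is the edge sequence with B -> + and R -> -.
Sign sequence: +-+-+-+-+
Trace the sign expansion in the surreal number tree, starting from 0:
Edge 1: B (sign +) -> bounds (0, +inf), value = 1
Edge 2: R (sign -) -> bounds (0, 1), value = 1/2
Edge 3: B (sign +) -> bounds (1/2, 1), value = 3/4
Edge 4: R (sign -) -> bounds (1/2, 3/4), value = 5/8
Edge 5: B (sign +) -> bounds (5/8, 3/4), value = 11/16
Edge 6: R (sign -) -> bounds (5/8, 11/16), value = 21/32
Edge 7: B (sign +) -> bounds (21/32, 11/16), value = 43/64
Edge 8: R (sign -) -> bounds (21/32, 43/64), value = 85/128
Edge 9: B (sign +) -> bounds (85/128, 43/64), value = 171/256
Game value = 171/256

171/256


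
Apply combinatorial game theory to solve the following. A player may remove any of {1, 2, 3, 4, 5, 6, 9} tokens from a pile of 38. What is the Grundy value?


The subtraction set is S = {1, 2, 3, 4, 5, 6, 9}.
G(k) = mex{ G(k - s) : s in S, s <= k }. We compute iteratively: G(0) = 0.
G(1) = mex({0}) = 1
G(2) = mex({0, 1}) = 2
G(3) = mex({0, 1, 2}) = 3
G(4) = mex({0, 1, 2, 3}) = 4
G(5) = mex({0, 1, 2, 3, 4}) = 5
G(6) = mex({0, 1, 2, 3, 4, 5}) = 6
G(7) = mex({1, 2, 3, 4, 5, 6}) = 0
G(8) = mex({0, 2, 3, 4, 5, 6}) = 1
G(9) = mex({0, 1, 3, 4, 5, 6}) = 2
G(10) = mex({0, 1, 2, 4, 5, 6}) = 3
G(11) = mex({0, 1, 2, 3, 5, 6}) = 4
G(12) = mex({0, 1, 2, 3, 4, 6}) = 5
G(13) = mex({0, 1, 2, 3, 4, 5}) = 6
G(14) = mex({1, 2, 3, 4, 5, 6}) = 0
G(15) = mex({0, 2, 3, 4, 5, 6}) = 1
Observe that G(7)..G(15) = 0, 1, 2, 3, 4, 5, 6, 0, 1 repeats G(0)..G(8) = 0, 1, 2, 3, 4, 5, 6, 0, 1.
For k >= max(S) = 9, G(k) is determined by the previous 9 values G(k-9)..G(k-1); a window of 9 consecutive values has recurred shifted by 7, so by induction G(k + 7) = G(k) for all k >= 0: the sequence is periodic from the start with period 7.
One period: G(0..6) = 0, 1, 2, 3, 4, 5, 6.
38 mod 7 = 3, so G(38) = G(3) = 3.

3


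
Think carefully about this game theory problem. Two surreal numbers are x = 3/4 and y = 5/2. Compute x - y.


x = 3/4, y = 5/2
Converting to common denominator: 4
x = 3/4, y = 10/4
x - y = 3/4 - 5/2 = -7/4

-7/4


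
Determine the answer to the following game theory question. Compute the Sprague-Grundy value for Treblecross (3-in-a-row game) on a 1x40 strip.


Treblecross: place X on empty cells; 3-in-a-row wins.
Playing within two cells of an existing X lets the opponent win at once, so sensible play treats the cells i-2..i+2 around each X as dead. The player left with no safe cell loses, so this is a normal-play take-away game on strips of safe cells.
Placing X at cell i (0-indexed) of a strip of k safe cells leaves independent strips of sizes max(0, i-2) and max(0, k-i-3). Hence G(k) = mex{ G(max(0,i-2)) XOR G(max(0,k-i-3)) : 0 <= i < k }, with G(0) = 0.
G(1): splits (0,0):0^0=0 -> mex({0}) = 1
G(2): splits (0,0):0^0=0 -> mex({0}) = 1
G(3): splits (0,0):0^0=0 -> mex({0}) = 1
G(4): splits (0,1):0^1=1 (0,0):0^0=0 -> mex({0, 1}) = 2
G(5): splits (0,2):0^1=1 (0,1):0^1=1 (0,0):0^0=0 -> mex({0, 1}) = 2
G(6) = mex({1}) = 0
G(7) = mex({0, 1, 2}) = 3
G(8) = mex({0, 1, 2}) = 3
G(9) = mex({0, 2}) = 1
G(10) = mex({0, 2, 3}) = 1
G(11) = mex({0, 3}) = 1
G(12) = mex({1, 3}) = 0
G(13) = mex({0, 1, 2, 3}) = 4
G(14) = mex({0, 1, 2}) = 3
G(15) = mex({0, 1, 2}) = 3
G(16) = mex({0, 1, 2, 4}) = 3
G(17) = mex({0, 1, 3, 4}) = 2
G(18) = mex({0, 1, 3, 4}) = 2
G(19) = mex({0, 1, 3, 5}) = 2
G(20) = mex({0, 1, 2, 3, 5}) = 4
G(21) = mex({0, 1, 2, 3, 5}) = 4
G(22) = mex({1, 2, 6}) = 0
G(23) = mex({0, 1, 2, 3, 4, 6}) = 5
G(24) = mex({0, 1, 2, 3, 4}) = 5
G(25) = mex({0, 1, 3, 4, 7}) = 2
G(26) = mex({0, 1, 3, 4, 5, 7}) = 2
G(27) = mex({0, 1, 3, 5}) = 2
G(28) = mex({0, 1, 2, 5}) = 3
G(29) = mex({0, 1, 2, 4, 5, 6}) = 3
G(30) = mex({1, 2, 4, 6}) = 0
G(31) = mex({0, 1, 2, 3, 4, 6}) = 5
G(32) = mex({1, 2, 3, 4, 7}) = 0
G(33) = mex({0, 3, 7}) = 1
G(34) = mex({0, 2, 3, 5, 7}) = 1
G(35) = mex({0, 2, 3, 5, 6}) = 1
G(36) = mex({0, 1, 2, 5, 6}) = 3
G(37) = mex({0, 1, 2, 4, 5, 6}) = 3
G(38) = mex({0, 1, 2, 4}) = 3
G(39) = mex({0, 1, 2, 3, 4, 7}) = 5
G(40) = mex({0, 1, 2, 3, 4, 5, 7}) = 6
Therefore G(40) = 6.

6


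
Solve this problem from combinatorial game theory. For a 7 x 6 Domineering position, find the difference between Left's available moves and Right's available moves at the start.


Board is 7 x 6 (rows x cols).
Left (vertical) placements: (rows-1) * cols = 6 * 6 = 36
Right (horizontal) placements: rows * (cols-1) = 7 * 5 = 35
Advantage = Left - Right = 36 - 35 = 1

1


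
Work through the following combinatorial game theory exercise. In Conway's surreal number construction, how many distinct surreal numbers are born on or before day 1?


Day 0: {|} = 0 is born. Count = 1.
Day n: the number of surreal numbers born by day n is 2^(n+1) - 1.
By day 0: 2^1 - 1 = 1
By day 1: 2^2 - 1 = 3
By day 1: 3 surreal numbers.

3


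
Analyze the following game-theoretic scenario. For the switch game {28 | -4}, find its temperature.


The game is {28 | -4}, a switch {a | b} with numbers a > b.
Cooling {a | b} by t gives {a - t | b + t}, which stops being hot when a - t = b + t, i.e. at t = (a - b)/2. So the temperature of a switch is (a - b)/2.
Temperature = (Left option - Right option) / 2
= (28 - (-4)) / 2
= 32 / 2
= 16

16


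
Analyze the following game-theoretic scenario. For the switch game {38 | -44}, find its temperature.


The game is {38 | -44}, a switch {a | b} with numbers a > b.
Cooling {a | b} by t gives {a - t | b + t}, which stops being hot when a - t = b + t, i.e. at t = (a - b)/2. So the temperature of a switch is (a - b)/2.
Temperature = (Left option - Right option) / 2
= (38 - (-44)) / 2
= 82 / 2
= 41

41


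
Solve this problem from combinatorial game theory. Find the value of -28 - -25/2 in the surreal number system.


x = -28, y = -25/2
Converting to common denominator: 2
x = -56/2, y = -25/2
x - y = -28 - -25/2 = -31/2

-31/2


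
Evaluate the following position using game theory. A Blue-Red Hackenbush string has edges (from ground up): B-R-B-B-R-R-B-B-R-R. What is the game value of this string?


Edges (from ground): B-R-B-B-R-R-B-B-R-R
By Berlekamp's sign-expansion rule, a Blue-Red Hackenbush stalk has the value of the surreal number whose sign sequence is the edge sequence with B -> + and R -> -.
Sign sequence: +-++--++--
Trace the sign expansion in the surreal number tree, starting from 0:
Edge 1: B (sign +) -> bounds (0, +inf), value = 1
Edge 2: R (sign -) -> bounds (0, 1), value = 1/2
Edge 3: B (sign +) -> bounds (1/2, 1), value = 3/4
Edge 4: B (sign +) -> bounds (3/4, 1), value = 7/8
Edge 5: R (sign -) -> bounds (3/4, 7/8), value = 13/16
Edge 6: R (sign -) -> bounds (3/4, 13/16), value = 25/32
Edge 7: B (sign +) -> bounds (25/32, 13/16), value = 51/64
Edge 8: B (sign +) -> bounds (51/64, 13/16), value = 103/128
Edge 9: R (sign -) -> bounds (51/64, 103/128), value = 205/256
Edge 10: R (sign -) -> bounds (51/64, 205/256), value = 409/512
Game value = 409/512

409/512


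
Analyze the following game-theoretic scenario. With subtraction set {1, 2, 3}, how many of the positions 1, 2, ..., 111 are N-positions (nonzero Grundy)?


Subtraction set S = {1, 2, 3}, so G(n) = n mod 4.
G(n) = 0 when n is a multiple of 4.
Multiples of 4 in [1, 111]: 27
N-positions (nonzero Grundy) = 111 - 27 = 84

84


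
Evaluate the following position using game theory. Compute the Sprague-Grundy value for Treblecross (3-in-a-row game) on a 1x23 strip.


Treblecross: place X on empty cells; 3-in-a-row wins.
Playing within two cells of an existing X lets the opponent win at once, so sensible play treats the cells i-2..i+2 around each X as dead. The player left with no safe cell loses, so this is a normal-play take-away game on strips of safe cells.
Placing X at cell i (0-indexed) of a strip of k safe cells leaves independent strips of sizes max(0, i-2) and max(0, k-i-3). Hence G(k) = mex{ G(max(0,i-2)) XOR G(max(0,k-i-3)) : 0 <= i < k }, with G(0) = 0.
G(1): splits (0,0):0^0=0 -> mex({0}) = 1
G(2): splits (0,0):0^0=0 -> mex({0}) = 1
G(3): splits (0,0):0^0=0 -> mex({0}) = 1
G(4): splits (0,1):0^1=1 (0,0):0^0=0 -> mex({0, 1}) = 2
G(5): splits (0,2):0^1=1 (0,1):0^1=1 (0,0):0^0=0 -> mex({0, 1}) = 2
G(6) = mex({1}) = 0
G(7) = mex({0, 1, 2}) = 3
G(8) = mex({0, 1, 2}) = 3
G(9) = mex({0, 2}) = 1
G(10) = mex({0, 2, 3}) = 1
G(11) = mex({0, 3}) = 1
G(12) = mex({1, 3}) = 0
G(13) = mex({0, 1, 2, 3}) = 4
G(14) = mex({0, 1, 2}) = 3
G(15) = mex({0, 1, 2}) = 3
G(16) = mex({0, 1, 2, 4}) = 3
G(17) = mex({0, 1, 3, 4}) = 2
G(18) = mex({0, 1, 3, 4}) = 2
G(19) = mex({0, 1, 3, 5}) = 2
G(20) = mex({0, 1, 2, 3, 5}) = 4
G(21) = mex({0, 1, 2, 3, 5}) = 4
G(22) = mex({1, 2, 6}) = 0
G(23) = mex({0, 1, 2, 3, 4, 6}) = 5
Therefore G(23) = 5.

5


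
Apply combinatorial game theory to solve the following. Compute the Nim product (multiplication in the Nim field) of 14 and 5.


Nim multiplication is bilinear over XOR: (u XOR v) * w = (u*w) XOR (v*w).
So we split each operand into its bit components and XOR the pairwise Nim products.
14 = 2 + 4 + 8 (as XOR of powers of 2).
5 = 1 + 4 (as XOR of powers of 2).
Using the standard Nim-product table on single bits:
  2*2 = 3,   2*4 = 8,   2*8 = 12,
  4*4 = 6,   4*8 = 11,  8*8 = 13,
and  1*x = x (identity), k*l = l*k (commutative).
Pairwise Nim products:
  2 * 1 = 2
  2 * 4 = 8
  4 * 1 = 4
  4 * 4 = 6
  8 * 1 = 8
  8 * 4 = 11
XOR them: 2 XOR 8 XOR 4 XOR 6 XOR 8 XOR 11 = 11.
Result: 14 * 5 = 11 (in Nim).

11


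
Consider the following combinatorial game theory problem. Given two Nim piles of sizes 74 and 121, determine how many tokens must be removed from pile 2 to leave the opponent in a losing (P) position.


Piles: 74 and 121
Current XOR: 74 XOR 121 = 51 (non-zero, so this is an N-position).
To make the XOR zero, we need to find a move that balances the piles.
For pile 2 (size 121): target = 121 XOR 51 = 74
We reduce pile 2 from 121 to 74.
Tokens removed: 121 - 74 = 47
Verification: 74 XOR 74 = 0

47


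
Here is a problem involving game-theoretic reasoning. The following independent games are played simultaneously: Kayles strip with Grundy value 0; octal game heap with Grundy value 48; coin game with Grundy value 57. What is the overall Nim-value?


By the Sprague-Grundy theorem, the Grundy value of a sum of games is the XOR of individual Grundy values.
Kayles strip: Grundy value = 0. Running XOR: 0 XOR 0 = 0
octal game heap: Grundy value = 48. Running XOR: 0 XOR 48 = 48
coin game: Grundy value = 57. Running XOR: 48 XOR 57 = 9
The combined Grundy value is 9.

9


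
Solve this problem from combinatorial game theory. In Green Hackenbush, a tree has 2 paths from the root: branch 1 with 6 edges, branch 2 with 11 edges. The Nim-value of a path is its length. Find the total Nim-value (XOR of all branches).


The tree has 2 branches from the ground vertex.
In Green Hackenbush, the Nim-value of a simple path of length k is k.
Branch 1: length 6, Nim-value = 6
Branch 2: length 11, Nim-value = 11
Total Nim-value = XOR of all branch values:
0 XOR 6 = 6
6 XOR 11 = 13
Nim-value of the tree = 13

13


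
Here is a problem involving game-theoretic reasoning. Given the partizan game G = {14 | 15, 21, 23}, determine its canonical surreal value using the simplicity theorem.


Left options: {14}, max = 14
Right options: {15, 21, 23}, min = 15
All options are numbers and max(Left) < min(Right), so by the simplicity theorem the value is the simplest (earliest-born) number strictly between 14 and 15.
No integer lies strictly between 14 and 15, so the value is the dyadic rational m/2^k in the interval with the smallest k (then m odd); search k = 1, 2, ...:
Denominator 2: 29/2 lies strictly between 14 and 15 -- found.
The simplest number in the interval is 29/2.
Game value = 29/2

29/2


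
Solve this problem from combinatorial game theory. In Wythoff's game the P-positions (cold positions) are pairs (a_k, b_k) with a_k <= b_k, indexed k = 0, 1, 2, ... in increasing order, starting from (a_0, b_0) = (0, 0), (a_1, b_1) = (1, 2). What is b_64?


By Wythoff's theorem, a_k = floor(k * phi) and b_k = floor(k * phi^2) = a_k + k, where phi = (1 + sqrt(5))/2 is the golden ratio.
phi = (1 + sqrt(5))/2 = 1.618034
phi^2 = phi + 1 = 2.618034
k = 64
k * phi^2 = 64 * 2.618034 = 167.554175
b_64 = floor(k * phi^2) = 167 (check: a_64 + k = 103 + 64 = 167)

167


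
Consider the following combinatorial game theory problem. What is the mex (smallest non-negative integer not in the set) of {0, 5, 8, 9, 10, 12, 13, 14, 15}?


Set = {0, 5, 8, 9, 10, 12, 13, 14, 15}
0 is in the set.
1 is NOT in the set. This is the mex.
mex = 1

1


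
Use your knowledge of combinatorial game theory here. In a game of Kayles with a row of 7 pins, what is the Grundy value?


Kayles: a move removes 1 or 2 adjacent pins from a contiguous row.
Removing pins from a row of k leaves two independent rows (a, b) with a + b = k - 1 (one pin) or a + b = k - 2 (two pins); an end removal gives a = 0.
By Sprague-Grundy, G(k) = mex{ G(a) XOR G(b) } over all these splits. G(0) = 0.
G(1): splits (0,0):0^0=0 -> mex({0}) = 1
G(2): splits (0,1):0^1=1 (0,0):0^0=0 -> mex({0, 1}) = 2
G(3): splits (0,2):0^2=2 (1,1):1^1=0 (0,1):0^1=1 -> mex({0, 1, 2}) = 3
G(4): splits (0,3):0^3=3 (1,2):1^2=3 (0,2):0^2=2 (1,1):1^1=0 -> mex({0, 2, 3}) = 1
G(5): splits (0,4):0^1=1 (1,3):1^3=2 (2,2):2^2=0 (0,3):0^3=3 (1,2):1^2=3 -> mex({0, 1, 2, 3}) = 4
G(6) = mex({0, 1, 2, 4}) = 3
G(7) = mex({0, 1, 3, 4, 5}) = 2
Therefore G(7) = 2.

2


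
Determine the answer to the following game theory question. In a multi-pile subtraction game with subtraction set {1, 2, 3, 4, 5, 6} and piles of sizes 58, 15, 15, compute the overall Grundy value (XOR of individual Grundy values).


Subtraction set: {1, 2, 3, 4, 5, 6}
For this subtraction set, G(n) = n mod 7 (period = max + 1 = 7).
Pile 1 (size 58): G(58) = 58 mod 7 = 2
Pile 2 (size 15): G(15) = 15 mod 7 = 1
Pile 3 (size 15): G(15) = 15 mod 7 = 1
Total Grundy value = XOR of all: 2 XOR 1 XOR 1 = 2

2
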